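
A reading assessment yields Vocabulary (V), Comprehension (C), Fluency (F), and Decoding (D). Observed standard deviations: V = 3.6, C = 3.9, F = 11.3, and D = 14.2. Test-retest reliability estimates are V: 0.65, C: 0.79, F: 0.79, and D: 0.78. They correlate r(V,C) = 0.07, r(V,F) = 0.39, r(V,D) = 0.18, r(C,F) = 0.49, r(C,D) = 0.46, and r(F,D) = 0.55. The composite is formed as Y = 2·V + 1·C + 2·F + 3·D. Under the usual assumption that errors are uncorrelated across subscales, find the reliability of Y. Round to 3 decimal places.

0.866

Var(Y) = 2²·3.6² + 3.9² + 2²·11.3² + 3²·14.2² + 2·[2·3.6·3.9·0.07 + 4·3.6·11.3·0.39 + 6·3.6·14.2·0.18 + 2·3.9·11.3·0.49 + 3·3.9·14.2·0.46 + 6·11.3·14.2·0.55] = 2392.57 + 1539.53 = 3932.1.
With uncorrelated errors the cross-covariances are all true-score covariance, so they carry over unchanged; only the diagonal terms shrink to ρᵢσᵢ².
True-score variance = [2²·3.6²·0.65 + 3.9²·0.79 + 2²·11.3²·0.79 + 3²·14.2²·0.78] + 1539.53 = 1864.73 + 1539.53 = 3404.26.
Reliability = 3404.26 / 3932.1 = 0.866.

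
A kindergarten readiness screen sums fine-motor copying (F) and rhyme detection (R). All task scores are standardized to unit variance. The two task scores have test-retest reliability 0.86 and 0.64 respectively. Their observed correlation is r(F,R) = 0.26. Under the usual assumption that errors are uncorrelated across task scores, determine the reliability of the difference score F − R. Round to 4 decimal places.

0.6622

Var(F−R) = 1 + 1 − 2·0.26 = 2 − 0.52 = 1.48.
With uncorrelated errors the cross-covariances are all true-score covariance, so they carry over unchanged; only the diagonal terms shrink to ρᵢσᵢ².
True-score variance = [0.86 + 0.64] − 0.52 = 1.5 − 0.52 = 0.98.
Reliability = 0.98 / 1.48 = 0.6622.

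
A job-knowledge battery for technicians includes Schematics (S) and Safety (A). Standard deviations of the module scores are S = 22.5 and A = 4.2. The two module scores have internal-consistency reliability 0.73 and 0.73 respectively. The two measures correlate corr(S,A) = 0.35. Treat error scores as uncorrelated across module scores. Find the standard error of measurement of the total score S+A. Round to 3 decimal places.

11.893

Var(total) = 523.89 + 66.15 = 590.04.
True-score variance = 382.44 + 66.15 = 448.59, so reliability = 0.7603.
Error variance = 590.04 − 448.59 = 141.45; SEM = √141.45 = 11.893.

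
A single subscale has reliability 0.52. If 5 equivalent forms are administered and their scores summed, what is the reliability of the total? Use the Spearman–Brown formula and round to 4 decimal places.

0.8442

ρ_k = kρ / (1 + (k−1)ρ) = 5·0.52 / (1 + 4·0.52) = 2.600 / 3.080 = 0.8442.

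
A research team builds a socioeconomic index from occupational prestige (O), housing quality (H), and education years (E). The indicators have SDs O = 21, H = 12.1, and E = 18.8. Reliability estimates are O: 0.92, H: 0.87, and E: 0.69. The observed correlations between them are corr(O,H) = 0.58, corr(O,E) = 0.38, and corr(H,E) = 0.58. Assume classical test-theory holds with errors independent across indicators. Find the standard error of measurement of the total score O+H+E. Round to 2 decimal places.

Var(total) = 940.85 + 858.681 = 1799.53.
True-score variance = 776.97 + 858.681 = 1635.65, so reliability = 0.9089.
Error variance = 1799.53 − 1635.65 = 163.88; SEM = √163.88 = 12.80.

12.80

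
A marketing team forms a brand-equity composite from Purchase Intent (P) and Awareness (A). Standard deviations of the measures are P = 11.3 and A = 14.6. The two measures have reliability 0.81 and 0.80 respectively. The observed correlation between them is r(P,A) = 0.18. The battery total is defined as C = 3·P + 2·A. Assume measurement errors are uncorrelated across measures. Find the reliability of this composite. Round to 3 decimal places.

0.835

Var(C) = 3²·11.3² + 2²·14.6² + 2·[6·11.3·14.6·0.18] = 2001.85 + 356.357 = 2358.21.
With uncorrelated errors the cross-covariances are all true-score covariance, so they carry over unchanged; only the diagonal terms shrink to ρᵢσᵢ².
True-score variance = [3²·11.3²·0.81 + 2²·14.6²·0.80] + 356.357 = 1612.97 + 356.357 = 1969.33.
Reliability = 1969.33 / 2358.21 = 0.835.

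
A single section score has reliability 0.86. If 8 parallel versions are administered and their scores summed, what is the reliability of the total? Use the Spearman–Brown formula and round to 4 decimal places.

0.9801

ρ_k = kρ / (1 + (k−1)ρ) = 8·0.86 / (1 + 7·0.86) = 6.880 / 7.020 = 0.9801.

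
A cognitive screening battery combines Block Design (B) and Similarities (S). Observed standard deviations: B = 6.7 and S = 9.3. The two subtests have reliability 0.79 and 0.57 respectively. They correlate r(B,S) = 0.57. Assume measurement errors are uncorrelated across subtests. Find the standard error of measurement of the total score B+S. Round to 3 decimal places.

Var(total) = 131.38 + 71.0334 = 202.413.
True-score variance = 84.7624 + 71.0334 = 155.796, so reliability = 0.7697.
Error variance = 202.413 − 155.796 = 46.6176; SEM = √46.6176 = 6.828.

6.828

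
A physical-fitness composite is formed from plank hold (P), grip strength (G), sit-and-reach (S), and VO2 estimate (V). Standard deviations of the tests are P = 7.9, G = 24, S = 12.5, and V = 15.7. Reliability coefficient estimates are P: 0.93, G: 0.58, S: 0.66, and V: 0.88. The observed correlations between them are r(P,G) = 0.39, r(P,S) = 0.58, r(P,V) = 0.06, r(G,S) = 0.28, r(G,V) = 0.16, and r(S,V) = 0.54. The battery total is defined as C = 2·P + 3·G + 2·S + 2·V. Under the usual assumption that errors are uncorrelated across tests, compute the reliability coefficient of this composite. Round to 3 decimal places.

Var(C) = 2²·7.9² + 3²·24² + 2²·12.5² + 2²·15.7² + 2·[6·7.9·24·0.39 + 4·7.9·12.5·0.58 + 4·7.9·15.7·0.06 + 6·24·12.5·0.28 + 6·24·15.7·0.16 + 4·12.5·15.7·0.54] = 7044.6 + 3984.32 = 11028.9.
Under uncorrelated errors the observed covariances equal the true-score covariances, so only the own-variance terms attenuate.
True-score variance = [2²·7.9²·0.93 + 3²·24²·0.58 + 2²·12.5²·0.66 + 2²·15.7²·0.88] + 3984.32 = 4519.03 + 3984.32 = 8503.35.
Reliability = 8503.35 / 11028.9 = 0.771.

0.771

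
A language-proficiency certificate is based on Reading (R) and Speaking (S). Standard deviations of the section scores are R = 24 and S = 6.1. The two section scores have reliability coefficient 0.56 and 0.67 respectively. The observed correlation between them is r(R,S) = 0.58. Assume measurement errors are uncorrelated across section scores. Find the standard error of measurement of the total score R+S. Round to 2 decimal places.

16.30

Var(total) = 613.21 + 169.824 = 783.034.
True-score variance = 347.491 + 169.824 = 517.315, so reliability = 0.6607.
Error variance = 783.034 − 517.315 = 265.719; SEM = √265.719 = 16.30.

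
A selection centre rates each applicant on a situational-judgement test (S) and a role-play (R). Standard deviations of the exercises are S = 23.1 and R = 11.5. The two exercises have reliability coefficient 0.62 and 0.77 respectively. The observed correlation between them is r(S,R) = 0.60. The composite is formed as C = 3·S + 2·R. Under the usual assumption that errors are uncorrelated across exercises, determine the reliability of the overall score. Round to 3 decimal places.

Var(C) = 3²·23.1² + 2²·11.5² + 2·[6·23.1·11.5·0.60] = 5331.49 + 1912.68 = 7244.17.
With uncorrelated errors the cross-covariances are all true-score covariance, so they carry over unchanged; only the diagonal terms shrink to ρᵢσᵢ².
True-score variance = [3²·23.1²·0.62 + 2²·11.5²·0.77] + 1912.68 = 3384.87 + 1912.68 = 5297.55.
Reliability = 5297.55 / 7244.17 = 0.731.

0.731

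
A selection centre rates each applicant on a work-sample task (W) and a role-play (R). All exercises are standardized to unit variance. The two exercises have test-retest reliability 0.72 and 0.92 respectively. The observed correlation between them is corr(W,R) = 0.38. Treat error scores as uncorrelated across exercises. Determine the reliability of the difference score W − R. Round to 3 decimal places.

0.710

Var(W−R) = 1 + 1 − 2·0.38 = 2 − 0.76 = 1.24.
With uncorrelated errors the cross-covariances are all true-score covariance, so they carry over unchanged; only the diagonal terms shrink to ρᵢσᵢ².
True-score variance = [0.72 + 0.92] − 0.76 = 1.64 − 0.76 = 0.88.
Reliability = 0.88 / 1.24 = 0.710.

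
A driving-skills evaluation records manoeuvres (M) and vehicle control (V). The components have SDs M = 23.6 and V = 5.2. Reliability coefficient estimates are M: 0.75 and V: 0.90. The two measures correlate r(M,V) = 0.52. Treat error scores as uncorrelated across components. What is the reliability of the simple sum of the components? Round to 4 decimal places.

Var(M+V) = 23.6² + 5.2² + 2·[23.6·5.2·0.52] = 584 + 127.629 = 711.629.
Under uncorrelated errors the observed covariances equal the true-score covariances, so only the own-variance terms attenuate.
True-score variance = [23.6²·0.75 + 5.2²·0.90] + 127.629 = 442.056 + 127.629 = 569.685.
Reliability = 569.685 / 711.629 = 0.8005.

0.8005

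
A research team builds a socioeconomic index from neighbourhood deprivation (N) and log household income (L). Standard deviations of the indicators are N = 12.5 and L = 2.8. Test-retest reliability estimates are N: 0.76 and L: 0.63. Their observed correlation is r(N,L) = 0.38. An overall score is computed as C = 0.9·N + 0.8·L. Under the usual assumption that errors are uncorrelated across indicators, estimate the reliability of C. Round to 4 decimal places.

Var(C) = 0.9²·12.5² + 0.8²·2.8² + 2·[0.72·12.5·2.8·0.38] = 131.58 + 19.152 = 150.732.
With uncorrelated errors the cross-covariances are all true-score covariance, so they carry over unchanged; only the diagonal terms shrink to ρᵢσᵢ².
True-score variance = [0.9²·12.5²·0.76 + 0.8²·2.8²·0.63] + 19.152 = 99.3486 + 19.152 = 118.501.
Reliability = 118.501 / 150.732 = 0.7862.

0.7862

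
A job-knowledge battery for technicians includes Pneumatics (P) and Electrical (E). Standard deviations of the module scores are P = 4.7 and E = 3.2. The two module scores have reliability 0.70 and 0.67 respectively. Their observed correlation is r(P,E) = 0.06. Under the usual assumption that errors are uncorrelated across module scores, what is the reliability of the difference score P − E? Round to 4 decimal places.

0.6722

Var(P−E) = 4.7² + 3.2² − 2·4.7·3.2·0.06 = 32.33 − 1.8048 = 30.5252.
With uncorrelated errors the cross-covariances are all true-score covariance, so they carry over unchanged; only the diagonal terms shrink to ρᵢσᵢ².
True-score variance = [4.7²·0.70 + 3.2²·0.67] − 1.8048 = 22.3238 − 1.8048 = 20.519.
Reliability = 20.519 / 30.5252 = 0.6722.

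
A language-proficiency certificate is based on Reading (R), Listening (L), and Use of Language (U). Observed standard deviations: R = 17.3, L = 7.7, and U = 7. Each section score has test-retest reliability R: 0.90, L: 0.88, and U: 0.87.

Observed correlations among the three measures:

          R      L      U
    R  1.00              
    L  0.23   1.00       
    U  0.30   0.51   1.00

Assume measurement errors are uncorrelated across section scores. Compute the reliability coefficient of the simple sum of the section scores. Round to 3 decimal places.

0.927

Var(R+L+U) = 17.3² + 7.7² + 7² + 2·[17.3·7.7·0.23 + 17.3·7·0.30 + 7.7·7·0.51] = 407.58 + 188.915 = 596.495.
With uncorrelated errors the cross-covariances are all true-score covariance, so they carry over unchanged; only the diagonal terms shrink to ρᵢσᵢ².
True-score variance = [17.3²·0.90 + 7.7²·0.88 + 7²·0.87] + 188.915 = 364.166 + 188.915 = 553.081.
Reliability = 553.081 / 596.495 = 0.927.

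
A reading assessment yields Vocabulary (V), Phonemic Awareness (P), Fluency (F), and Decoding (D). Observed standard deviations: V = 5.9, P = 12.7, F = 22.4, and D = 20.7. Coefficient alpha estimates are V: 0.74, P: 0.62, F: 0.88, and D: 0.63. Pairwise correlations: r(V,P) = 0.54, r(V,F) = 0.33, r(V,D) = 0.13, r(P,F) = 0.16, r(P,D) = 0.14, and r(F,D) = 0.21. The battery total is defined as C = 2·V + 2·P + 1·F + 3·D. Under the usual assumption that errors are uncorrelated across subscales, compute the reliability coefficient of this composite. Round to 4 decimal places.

0.7488

Var(C) = 2²·5.9² + 2²·12.7² + 22.4² + 3²·20.7² + 2·[4·5.9·12.7·0.54 + 2·5.9·22.4·0.33 + 6·5.9·20.7·0.13 + 2·12.7·22.4·0.16 + 6·12.7·20.7·0.14 + 3·22.4·20.7·0.21] = 5142.57 + 1896.63 = 7039.2.
With uncorrelated errors the cross-covariances are all true-score covariance, so they carry over unchanged; only the diagonal terms shrink to ρᵢσᵢ².
True-score variance = [2²·5.9²·0.74 + 2²·12.7²·0.62 + 22.4²·0.88 + 3²·20.7²·0.63] + 1896.63 = 3374.12 + 1896.63 = 5270.75.
Reliability = 5270.75 / 7039.2 = 0.7488.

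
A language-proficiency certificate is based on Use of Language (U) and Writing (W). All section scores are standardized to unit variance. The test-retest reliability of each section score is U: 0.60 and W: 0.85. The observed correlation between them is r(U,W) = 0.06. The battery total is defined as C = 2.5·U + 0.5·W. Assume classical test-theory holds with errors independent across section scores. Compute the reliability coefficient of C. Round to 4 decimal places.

0.6184

Var(C) = 2.5² + 0.5² + 2·[1.25·0.06] = 6.5 + 0.15 = 6.65.
Because errors are independent across components, Cov(Tᵢ,Tⱼ) = Cov(Xᵢ,Xⱼ); the off-diagonal part of the true-score variance is the same as above.
True-score variance = [2.5²·0.60 + 0.5²·0.85] + 0.15 = 3.9625 + 0.15 = 4.1125.
Reliability = 4.1125 / 6.65 = 0.6184.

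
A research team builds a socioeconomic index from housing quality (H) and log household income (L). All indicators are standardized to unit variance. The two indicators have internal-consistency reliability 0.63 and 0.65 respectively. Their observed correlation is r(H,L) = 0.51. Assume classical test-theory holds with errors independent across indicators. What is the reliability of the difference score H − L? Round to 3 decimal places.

Var(H−L) = 1 + 1 − 2·0.51 = 2 − 1.02 = 0.98.
Because errors are independent across components, Cov(Tᵢ,Tⱼ) = Cov(Xᵢ,Xⱼ); the off-diagonal part of the true-score variance is the same as above.
True-score variance = [0.63 + 0.65] − 1.02 = 1.28 − 1.02 = 0.26.
Reliability = 0.26 / 0.98 = 0.265.

0.265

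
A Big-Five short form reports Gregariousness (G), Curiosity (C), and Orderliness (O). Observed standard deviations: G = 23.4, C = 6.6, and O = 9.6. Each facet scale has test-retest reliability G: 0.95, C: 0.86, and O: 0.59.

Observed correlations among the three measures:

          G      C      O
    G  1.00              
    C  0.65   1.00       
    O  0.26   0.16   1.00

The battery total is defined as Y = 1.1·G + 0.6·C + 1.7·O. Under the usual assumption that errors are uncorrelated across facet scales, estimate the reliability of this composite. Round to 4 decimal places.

0.8902

Var(Y) = 1.1²·23.4² + 0.6²·6.6² + 1.7²·9.6² + 2·[0.66·23.4·6.6·0.65 + 1.87·23.4·9.6·0.26 + 1.02·6.6·9.6·0.16] = 944.572 + 371.63 = 1316.2.
Under uncorrelated errors the observed covariances equal the true-score covariances, so only the own-variance terms attenuate.
True-score variance = [1.1²·23.4²·0.95 + 0.6²·6.6²·0.86 + 1.7²·9.6²·0.59] + 371.63 = 800.048 + 371.63 = 1171.68.
Reliability = 1171.68 / 1316.2 = 0.8902.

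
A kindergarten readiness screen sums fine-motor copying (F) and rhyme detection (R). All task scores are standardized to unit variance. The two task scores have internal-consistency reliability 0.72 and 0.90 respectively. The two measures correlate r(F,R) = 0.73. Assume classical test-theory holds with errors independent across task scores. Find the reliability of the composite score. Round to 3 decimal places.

0.890

Var(F+R) = 2 + 2·[0.73] = 2 + 1.46 = 3.46.
With uncorrelated errors the cross-covariances are all true-score covariance, so they carry over unchanged; only the diagonal terms shrink to ρᵢσᵢ².
True-score variance = [0.72 + 0.90] + 1.46 = 1.62 + 1.46 = 3.08.
Reliability = 3.08 / 3.46 = 0.890.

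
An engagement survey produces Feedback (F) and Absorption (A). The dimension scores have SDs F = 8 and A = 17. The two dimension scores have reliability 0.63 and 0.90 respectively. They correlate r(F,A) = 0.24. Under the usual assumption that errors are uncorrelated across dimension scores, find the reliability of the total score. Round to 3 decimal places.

0.874

Var(F+A) = 8² + 17² + 2·[8·17·0.24] = 353 + 65.28 = 418.28.
Because errors are independent across components, Cov(Tᵢ,Tⱼ) = Cov(Xᵢ,Xⱼ); the off-diagonal part of the true-score variance is the same as above.
True-score variance = [8²·0.63 + 17²·0.90] + 65.28 = 300.42 + 65.28 = 365.7.
Reliability = 365.7 / 418.28 = 0.874.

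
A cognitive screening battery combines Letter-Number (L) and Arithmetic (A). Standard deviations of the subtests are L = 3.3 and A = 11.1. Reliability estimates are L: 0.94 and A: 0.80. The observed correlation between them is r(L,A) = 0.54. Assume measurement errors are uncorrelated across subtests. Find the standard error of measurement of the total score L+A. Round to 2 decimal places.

Var(total) = 134.1 + 39.5604 = 173.66.
True-score variance = 108.805 + 39.5604 = 148.365, so reliability = 0.8543.
Error variance = 173.66 − 148.365 = 25.2954; SEM = √25.2954 = 5.03.

5.03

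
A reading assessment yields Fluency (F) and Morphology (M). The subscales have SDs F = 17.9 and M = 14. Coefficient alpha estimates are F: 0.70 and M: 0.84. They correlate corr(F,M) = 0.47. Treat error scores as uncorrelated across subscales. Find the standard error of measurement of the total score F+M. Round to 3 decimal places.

11.291

Var(total) = 516.41 + 235.564 = 751.974.
True-score variance = 388.927 + 235.564 = 624.491, so reliability = 0.8305.
Error variance = 751.974 − 624.491 = 127.483; SEM = √127.483 = 11.291.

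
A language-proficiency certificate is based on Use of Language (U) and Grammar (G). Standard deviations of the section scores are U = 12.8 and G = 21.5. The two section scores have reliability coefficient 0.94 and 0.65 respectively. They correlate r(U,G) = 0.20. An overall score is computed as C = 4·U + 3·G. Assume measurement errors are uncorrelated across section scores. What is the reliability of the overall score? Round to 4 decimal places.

Var(C) = 4²·12.8² + 3²·21.5² + 2·[12·12.8·21.5·0.20] = 6781.69 + 1320.96 = 8102.65.
Under uncorrelated errors the observed covariances equal the true-score covariances, so only the own-variance terms attenuate.
True-score variance = [4²·12.8²·0.94 + 3²·21.5²·0.65] + 1320.96 = 5168.32 + 1320.96 = 6489.28.
Reliability = 6489.28 / 8102.65 = 0.8009.

0.8009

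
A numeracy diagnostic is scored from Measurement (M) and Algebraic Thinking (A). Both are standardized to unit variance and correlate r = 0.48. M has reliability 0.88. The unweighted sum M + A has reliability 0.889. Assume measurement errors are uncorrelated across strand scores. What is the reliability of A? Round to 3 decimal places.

0.791

Var(M+A) = 2 + 2·0.48 = 2.960.
True-score variance = ρ_M + ρ_A + 2·0.48, so 0.889 = (0.88 + ρ_A + 0.96) / 2.960.
ρ_A = 0.889·2.960 − 0.88 − 0.96 = 0.791.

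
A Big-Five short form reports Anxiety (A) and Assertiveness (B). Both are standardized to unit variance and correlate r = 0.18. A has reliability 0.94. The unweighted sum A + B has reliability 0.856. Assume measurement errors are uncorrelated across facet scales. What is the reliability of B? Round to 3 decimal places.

Var(A+B) = 2 + 2·0.18 = 2.360.
True-score variance = ρ_A + ρ_B + 2·0.18, so 0.856 = (0.94 + ρ_B + 0.36) / 2.360.
ρ_B = 0.856·2.360 − 0.94 − 0.36 = 0.720.

0.720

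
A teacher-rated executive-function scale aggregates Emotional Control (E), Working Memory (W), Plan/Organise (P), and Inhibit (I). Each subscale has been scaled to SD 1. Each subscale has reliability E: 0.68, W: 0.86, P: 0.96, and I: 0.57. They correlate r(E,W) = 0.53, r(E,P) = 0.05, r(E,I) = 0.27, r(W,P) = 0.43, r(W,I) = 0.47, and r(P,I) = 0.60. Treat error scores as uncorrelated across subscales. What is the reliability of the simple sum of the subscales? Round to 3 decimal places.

0.893

Var(E+W+P+I) = 4 + 2·[0.53 + 0.05 + 0.27 + 0.43 + 0.47 + 0.60] = 4 + 4.7 = 8.7.
Under uncorrelated errors the observed covariances equal the true-score covariances, so only the own-variance terms attenuate.
True-score variance = [0.68 + 0.86 + 0.96 + 0.57] + 4.7 = 3.07 + 4.7 = 7.77.
Reliability = 7.77 / 8.7 = 0.893.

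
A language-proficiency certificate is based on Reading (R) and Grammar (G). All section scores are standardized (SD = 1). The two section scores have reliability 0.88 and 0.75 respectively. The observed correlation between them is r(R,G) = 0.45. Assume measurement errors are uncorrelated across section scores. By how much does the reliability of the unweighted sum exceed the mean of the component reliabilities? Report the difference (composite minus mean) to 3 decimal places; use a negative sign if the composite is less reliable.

Var(sum) = 2 + 0.9 = 2.9; true-score variance = 1.63 + 0.9 = 2.53; composite reliability = 0.8724.
Mean component reliability = 0.8150.
Difference = 0.8724 − 0.8150 = 0.057.

0.057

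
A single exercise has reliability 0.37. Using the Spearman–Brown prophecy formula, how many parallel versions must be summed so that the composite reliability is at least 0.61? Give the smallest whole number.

k ≥ ρ*(1−ρ₁)/(ρ₁(1−ρ*)) = 0.61·0.63 / (0.37·0.39) = 2.663.
Smallest integer k = 3.

3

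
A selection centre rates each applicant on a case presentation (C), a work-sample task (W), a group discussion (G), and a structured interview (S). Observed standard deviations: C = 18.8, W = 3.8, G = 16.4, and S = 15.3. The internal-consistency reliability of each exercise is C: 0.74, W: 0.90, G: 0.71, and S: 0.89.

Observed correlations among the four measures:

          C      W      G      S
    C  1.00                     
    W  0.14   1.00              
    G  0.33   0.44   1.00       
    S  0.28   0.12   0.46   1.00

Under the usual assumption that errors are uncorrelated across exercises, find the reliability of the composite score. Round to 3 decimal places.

0.873

Var(C+W+G+S) = 18.8² + 3.8² + 16.4² + 15.3² + 2·[18.8·3.8·0.14 + 18.8·16.4·0.33 + 18.8·15.3·0.28 + 3.8·16.4·0.44 + 3.8·15.3·0.12 + 16.4·15.3·0.46] = 870.93 + 684.214 = 1555.14.
Under uncorrelated errors the observed covariances equal the true-score covariances, so only the own-variance terms attenuate.
True-score variance = [18.8²·0.74 + 3.8²·0.90 + 16.4²·0.71 + 15.3²·0.89] + 684.214 = 673.843 + 684.214 = 1358.06.
Reliability = 1358.06 / 1555.14 = 0.873.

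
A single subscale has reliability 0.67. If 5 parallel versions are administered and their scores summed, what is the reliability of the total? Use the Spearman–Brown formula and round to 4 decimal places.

0.9103

ρ_k = kρ / (1 + (k−1)ρ) = 5·0.67 / (1 + 4·0.67) = 3.350 / 3.680 = 0.9103.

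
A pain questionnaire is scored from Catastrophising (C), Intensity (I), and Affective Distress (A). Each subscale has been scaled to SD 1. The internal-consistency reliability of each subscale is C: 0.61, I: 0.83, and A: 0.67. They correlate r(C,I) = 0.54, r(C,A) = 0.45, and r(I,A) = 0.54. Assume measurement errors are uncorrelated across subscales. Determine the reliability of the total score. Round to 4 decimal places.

0.8531

Var(C+I+A) = 3 + 2·[0.54 + 0.45 + 0.54] = 3 + 3.06 = 6.06.
Under uncorrelated errors the observed covariances equal the true-score covariances, so only the own-variance terms attenuate.
True-score variance = [0.61 + 0.83 + 0.67] + 3.06 = 2.11 + 3.06 = 5.17.
Reliability = 5.17 / 6.06 = 0.8531.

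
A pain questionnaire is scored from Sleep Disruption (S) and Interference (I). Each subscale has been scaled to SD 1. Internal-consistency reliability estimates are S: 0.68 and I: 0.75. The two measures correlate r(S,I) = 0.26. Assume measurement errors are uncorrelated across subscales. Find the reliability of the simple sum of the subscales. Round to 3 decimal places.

Var(S+I) = 2 + 2·[0.26] = 2 + 0.52 = 2.52.
With uncorrelated errors the cross-covariances are all true-score covariance, so they carry over unchanged; only the diagonal terms shrink to ρᵢσᵢ².
True-score variance = [0.68 + 0.75] + 0.52 = 1.43 + 0.52 = 1.95.
Reliability = 1.95 / 2.52 = 0.774.

0.774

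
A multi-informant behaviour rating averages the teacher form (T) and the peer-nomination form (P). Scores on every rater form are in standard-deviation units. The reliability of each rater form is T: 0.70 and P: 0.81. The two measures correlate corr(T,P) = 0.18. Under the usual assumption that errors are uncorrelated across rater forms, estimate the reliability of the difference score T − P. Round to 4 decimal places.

0.7012

Var(T−P) = 1 + 1 − 2·0.18 = 2 − 0.36 = 1.64.
Because errors are independent across components, Cov(Tᵢ,Tⱼ) = Cov(Xᵢ,Xⱼ); the off-diagonal part of the true-score variance is the same as above.
True-score variance = [0.70 + 0.81] − 0.36 = 1.51 − 0.36 = 1.15.
Reliability = 1.15 / 1.64 = 0.7012.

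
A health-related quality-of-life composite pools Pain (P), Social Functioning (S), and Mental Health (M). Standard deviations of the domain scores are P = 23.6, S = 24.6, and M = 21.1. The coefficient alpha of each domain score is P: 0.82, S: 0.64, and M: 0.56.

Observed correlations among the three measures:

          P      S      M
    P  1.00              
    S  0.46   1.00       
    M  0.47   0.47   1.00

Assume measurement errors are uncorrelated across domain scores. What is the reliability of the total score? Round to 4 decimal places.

Var(P+S+M) = 23.6² + 24.6² + 21.1² + 2·[23.6·24.6·0.46 + 23.6·21.1·0.47 + 24.6·21.1·0.47] = 1607.33 + 1490.11 = 3097.44.
Under uncorrelated errors the observed covariances equal the true-score covariances, so only the own-variance terms attenuate.
True-score variance = [23.6²·0.82 + 24.6²·0.64 + 21.1²·0.56] + 1490.11 = 1093.33 + 1490.11 = 2583.44.
Reliability = 2583.44 / 3097.44 = 0.8341.

0.8341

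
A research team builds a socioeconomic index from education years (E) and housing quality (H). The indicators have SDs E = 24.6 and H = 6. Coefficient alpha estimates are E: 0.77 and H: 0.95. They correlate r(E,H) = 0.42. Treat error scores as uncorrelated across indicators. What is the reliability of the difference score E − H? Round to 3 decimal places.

Var(E−H) = 24.6² + 6² − 2·24.6·6·0.42 = 641.16 − 123.984 = 517.176.
With uncorrelated errors the cross-covariances are all true-score covariance, so they carry over unchanged; only the diagonal terms shrink to ρᵢσᵢ².
True-score variance = [24.6²·0.77 + 6²·0.95] − 123.984 = 500.173 − 123.984 = 376.189.
Reliability = 376.189 / 517.176 = 0.727.

0.727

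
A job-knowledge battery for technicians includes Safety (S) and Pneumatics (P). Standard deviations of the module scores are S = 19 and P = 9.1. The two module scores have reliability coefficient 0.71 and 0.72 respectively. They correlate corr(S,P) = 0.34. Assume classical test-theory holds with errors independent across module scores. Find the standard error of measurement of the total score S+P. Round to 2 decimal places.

Var(total) = 443.81 + 117.572 = 561.382.
True-score variance = 315.933 + 117.572 = 433.505, so reliability = 0.7722.
Error variance = 561.382 − 433.505 = 127.877; SEM = √127.877 = 11.31.

11.31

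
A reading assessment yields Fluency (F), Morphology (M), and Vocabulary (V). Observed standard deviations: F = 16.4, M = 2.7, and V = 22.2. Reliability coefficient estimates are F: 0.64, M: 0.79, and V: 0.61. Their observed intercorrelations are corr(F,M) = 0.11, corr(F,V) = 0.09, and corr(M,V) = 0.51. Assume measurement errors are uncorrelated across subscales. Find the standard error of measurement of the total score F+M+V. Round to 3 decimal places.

17.046

Var(total) = 769.09 + 136.415 = 905.505.
True-score variance = 478.526 + 136.415 = 614.941, so reliability = 0.6791.
Error variance = 905.505 − 614.941 = 290.564; SEM = √290.564 = 17.046.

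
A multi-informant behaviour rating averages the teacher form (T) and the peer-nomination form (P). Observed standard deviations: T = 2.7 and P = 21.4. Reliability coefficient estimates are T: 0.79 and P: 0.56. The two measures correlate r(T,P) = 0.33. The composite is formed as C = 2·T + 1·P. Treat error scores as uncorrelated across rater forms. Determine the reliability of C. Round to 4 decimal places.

0.6315

Var(C) = 2²·2.7² + 21.4² + 2·[2·2.7·21.4·0.33] = 487.12 + 76.2696 = 563.39.
Because errors are independent across components, Cov(Tᵢ,Tⱼ) = Cov(Xᵢ,Xⱼ); the off-diagonal part of the true-score variance is the same as above.
True-score variance = [2²·2.7²·0.79 + 21.4²·0.56] + 76.2696 = 279.494 + 76.2696 = 355.764.
Reliability = 355.764 / 563.39 = 0.6315.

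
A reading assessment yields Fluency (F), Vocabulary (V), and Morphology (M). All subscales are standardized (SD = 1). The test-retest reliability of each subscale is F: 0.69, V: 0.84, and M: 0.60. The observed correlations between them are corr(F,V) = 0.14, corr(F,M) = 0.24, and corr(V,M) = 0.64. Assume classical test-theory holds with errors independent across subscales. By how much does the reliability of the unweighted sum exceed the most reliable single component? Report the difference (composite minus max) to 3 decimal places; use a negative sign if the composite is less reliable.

-0.013

Var(sum) = 3 + 2.04 = 5.04; true-score variance = 2.13 + 2.04 = 4.17; composite reliability = 0.8274.
Max component reliability = 0.8400.
Difference = 0.8274 − 0.8400 = -0.013.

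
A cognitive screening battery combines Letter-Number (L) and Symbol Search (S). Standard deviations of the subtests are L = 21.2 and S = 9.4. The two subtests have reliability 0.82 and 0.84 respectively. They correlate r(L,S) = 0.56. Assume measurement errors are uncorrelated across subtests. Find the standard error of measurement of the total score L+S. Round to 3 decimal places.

Var(total) = 537.8 + 223.194 = 760.994.
True-score variance = 442.763 + 223.194 = 665.957, so reliability = 0.8751.
Error variance = 760.994 − 665.957 = 95.0368; SEM = √95.0368 = 9.749.

9.749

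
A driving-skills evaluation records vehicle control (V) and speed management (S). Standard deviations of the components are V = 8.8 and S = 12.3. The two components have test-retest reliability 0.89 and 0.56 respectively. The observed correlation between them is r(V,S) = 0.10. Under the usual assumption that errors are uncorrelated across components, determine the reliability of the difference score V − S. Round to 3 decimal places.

Var(V−S) = 8.8² + 12.3² − 2·8.8·12.3·0.10 = 228.73 − 21.648 = 207.082.
With uncorrelated errors the cross-covariances are all true-score covariance, so they carry over unchanged; only the diagonal terms shrink to ρᵢσᵢ².
True-score variance = [8.8²·0.89 + 12.3²·0.56] − 21.648 = 153.644 − 21.648 = 131.996.
Reliability = 131.996 / 207.082 = 0.637.

0.637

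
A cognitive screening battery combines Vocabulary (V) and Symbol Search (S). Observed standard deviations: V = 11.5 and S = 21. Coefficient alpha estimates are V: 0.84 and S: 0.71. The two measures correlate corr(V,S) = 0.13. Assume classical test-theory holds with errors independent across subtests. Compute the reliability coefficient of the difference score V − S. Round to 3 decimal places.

0.708

Var(V−S) = 11.5² + 21² − 2·11.5·21·0.13 = 573.25 − 62.79 = 510.46.
Because errors are independent across components, Cov(Tᵢ,Tⱼ) = Cov(Xᵢ,Xⱼ); the off-diagonal part of the true-score variance is the same as above.
True-score variance = [11.5²·0.84 + 21²·0.71] − 62.79 = 424.2 − 62.79 = 361.41.
Reliability = 361.41 / 510.46 = 0.708.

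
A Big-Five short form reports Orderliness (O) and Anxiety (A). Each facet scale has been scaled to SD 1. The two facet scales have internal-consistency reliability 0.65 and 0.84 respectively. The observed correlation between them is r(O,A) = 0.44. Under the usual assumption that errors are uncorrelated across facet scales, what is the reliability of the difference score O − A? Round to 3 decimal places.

Var(O−A) = 1 + 1 − 2·0.44 = 2 − 0.88 = 1.12.
Under uncorrelated errors the observed covariances equal the true-score covariances, so only the own-variance terms attenuate.
True-score variance = [0.65 + 0.84] − 0.88 = 1.49 − 0.88 = 0.61.
Reliability = 0.61 / 1.12 = 0.545.

0.545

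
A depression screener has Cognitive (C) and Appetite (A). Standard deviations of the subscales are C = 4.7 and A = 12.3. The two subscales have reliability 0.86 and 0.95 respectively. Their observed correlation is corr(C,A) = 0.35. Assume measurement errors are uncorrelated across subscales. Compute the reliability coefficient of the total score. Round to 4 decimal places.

Var(C+A) = 4.7² + 12.3² + 2·[4.7·12.3·0.35] = 173.38 + 40.467 = 213.847.
With uncorrelated errors the cross-covariances are all true-score covariance, so they carry over unchanged; only the diagonal terms shrink to ρᵢσᵢ².
True-score variance = [4.7²·0.86 + 12.3²·0.95] + 40.467 = 162.723 + 40.467 = 203.19.
Reliability = 203.19 / 213.847 = 0.9502.

0.9502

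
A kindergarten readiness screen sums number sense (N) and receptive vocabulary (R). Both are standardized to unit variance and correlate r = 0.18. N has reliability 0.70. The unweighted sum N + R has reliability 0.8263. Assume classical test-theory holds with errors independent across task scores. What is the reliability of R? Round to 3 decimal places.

0.890

Var(N+R) = 2 + 2·0.18 = 2.360.
True-score variance = ρ_N + ρ_R + 2·0.18, so 0.8263 = (0.70 + ρ_R + 0.36) / 2.360.
ρ_R = 0.8263·2.360 − 0.70 − 0.36 = 0.890.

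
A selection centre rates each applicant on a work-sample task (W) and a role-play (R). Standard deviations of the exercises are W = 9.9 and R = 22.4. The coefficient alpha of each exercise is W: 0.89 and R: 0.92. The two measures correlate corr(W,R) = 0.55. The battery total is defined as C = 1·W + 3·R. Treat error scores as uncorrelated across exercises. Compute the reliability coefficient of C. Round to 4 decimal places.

Var(C) = 9.9² + 3²·22.4² + 2·[3·9.9·22.4·0.55] = 4613.85 + 731.808 = 5345.66.
Because errors are independent across components, Cov(Tᵢ,Tⱼ) = Cov(Xᵢ,Xⱼ); the off-diagonal part of the true-score variance is the same as above.
True-score variance = [9.9²·0.89 + 3²·22.4²·0.92] + 731.808 = 4241.8 + 731.808 = 4973.61.
Reliability = 4973.61 / 5345.66 = 0.9304.

0.9304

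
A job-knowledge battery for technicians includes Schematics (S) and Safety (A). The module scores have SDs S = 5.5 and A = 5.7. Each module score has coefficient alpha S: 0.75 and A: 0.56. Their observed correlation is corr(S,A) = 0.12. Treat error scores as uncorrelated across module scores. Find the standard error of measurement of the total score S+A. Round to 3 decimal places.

Var(total) = 62.74 + 7.524 = 70.264.
True-score variance = 40.8819 + 7.524 = 48.4059, so reliability = 0.6889.
Error variance = 70.264 − 48.4059 = 21.8581; SEM = √21.8581 = 4.675.

4.675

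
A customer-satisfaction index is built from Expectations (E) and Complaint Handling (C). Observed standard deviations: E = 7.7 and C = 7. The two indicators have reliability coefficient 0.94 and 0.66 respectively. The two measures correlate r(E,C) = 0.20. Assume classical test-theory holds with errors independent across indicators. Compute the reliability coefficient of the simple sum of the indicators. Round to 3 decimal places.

0.844

Var(E+C) = 7.7² + 7² + 2·[7.7·7·0.20] = 108.29 + 21.56 = 129.85.
Under uncorrelated errors the observed covariances equal the true-score covariances, so only the own-variance terms attenuate.
True-score variance = [7.7²·0.94 + 7²·0.66] + 21.56 = 88.0726 + 21.56 = 109.633.
Reliability = 109.633 / 129.85 = 0.844.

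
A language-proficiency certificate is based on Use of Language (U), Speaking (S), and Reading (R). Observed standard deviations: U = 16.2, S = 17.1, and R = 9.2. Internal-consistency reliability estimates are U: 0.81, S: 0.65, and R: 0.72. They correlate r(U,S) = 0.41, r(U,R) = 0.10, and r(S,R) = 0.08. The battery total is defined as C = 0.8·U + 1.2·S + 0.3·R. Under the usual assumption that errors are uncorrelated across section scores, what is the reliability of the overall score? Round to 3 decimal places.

Var(C) = 0.8²·16.2² + 1.2²·17.1² + 0.3²·9.2² + 2·[0.96·16.2·17.1·0.41 + 0.24·16.2·9.2·0.10 + 0.36·17.1·9.2·0.08] = 596.65 + 234.286 = 830.935.
Because errors are independent across components, Cov(Tᵢ,Tⱼ) = Cov(Xᵢ,Xⱼ); the off-diagonal part of the true-score variance is the same as above.
True-score variance = [0.8²·16.2²·0.81 + 1.2²·17.1²·0.65 + 0.3²·9.2²·0.72] + 234.286 = 415.229 + 234.286 = 649.515.
Reliability = 649.515 / 830.935 = 0.782.

0.782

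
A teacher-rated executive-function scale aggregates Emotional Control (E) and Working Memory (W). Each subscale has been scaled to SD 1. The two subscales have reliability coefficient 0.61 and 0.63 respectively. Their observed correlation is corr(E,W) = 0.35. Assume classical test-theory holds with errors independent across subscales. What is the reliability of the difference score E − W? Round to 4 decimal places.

0.4154

Var(E−W) = 1 + 1 − 2·0.35 = 2 − 0.7 = 1.3.
Under uncorrelated errors the observed covariances equal the true-score covariances, so only the own-variance terms attenuate.
True-score variance = [0.61 + 0.63] − 0.7 = 1.24 − 0.7 = 0.54.
Reliability = 0.54 / 1.3 = 0.4154.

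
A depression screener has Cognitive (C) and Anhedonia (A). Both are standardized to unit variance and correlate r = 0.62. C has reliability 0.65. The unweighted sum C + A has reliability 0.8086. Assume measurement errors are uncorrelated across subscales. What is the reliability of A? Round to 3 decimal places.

0.730

Var(C+A) = 2 + 2·0.62 = 3.240.
True-score variance = ρ_C + ρ_A + 2·0.62, so 0.8086 = (0.65 + ρ_A + 1.24) / 3.240.
ρ_A = 0.8086·3.240 − 0.65 − 1.24 = 0.730.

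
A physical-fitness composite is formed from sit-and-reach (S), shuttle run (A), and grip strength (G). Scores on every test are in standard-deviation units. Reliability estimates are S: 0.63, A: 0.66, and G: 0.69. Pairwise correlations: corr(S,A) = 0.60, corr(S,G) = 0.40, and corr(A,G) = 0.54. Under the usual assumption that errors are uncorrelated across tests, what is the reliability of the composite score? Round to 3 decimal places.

Var(S+A+G) = 3 + 2·[0.60 + 0.40 + 0.54] = 3 + 3.08 = 6.08.
Under uncorrelated errors the observed covariances equal the true-score covariances, so only the own-variance terms attenuate.
True-score variance = [0.63 + 0.66 + 0.69] + 3.08 = 1.98 + 3.08 = 5.06.
Reliability = 5.06 / 6.08 = 0.832.

0.832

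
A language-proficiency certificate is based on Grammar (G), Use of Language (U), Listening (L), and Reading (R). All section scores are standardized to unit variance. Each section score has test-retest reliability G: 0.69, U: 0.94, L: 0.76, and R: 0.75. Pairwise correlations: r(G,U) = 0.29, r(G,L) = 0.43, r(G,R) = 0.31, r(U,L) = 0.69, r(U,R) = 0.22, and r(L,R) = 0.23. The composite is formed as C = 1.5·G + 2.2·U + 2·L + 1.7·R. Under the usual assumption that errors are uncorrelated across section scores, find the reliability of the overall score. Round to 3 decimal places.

0.909

Var(C) = 1.5² + 2.2² + 2² + 1.7² + 2·[3.3·0.29 + 3·0.43 + 2.55·0.31 + 4.4·0.69 + 3.74·0.22 + 3.4·0.23] = 13.98 + 15.3566 = 29.3366.
With uncorrelated errors the cross-covariances are all true-score covariance, so they carry over unchanged; only the diagonal terms shrink to ρᵢσᵢ².
True-score variance = [1.5²·0.69 + 2.2²·0.94 + 2²·0.76 + 1.7²·0.75] + 15.3566 = 11.3096 + 15.3566 = 26.6662.
Reliability = 26.6662 / 29.3366 = 0.909.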